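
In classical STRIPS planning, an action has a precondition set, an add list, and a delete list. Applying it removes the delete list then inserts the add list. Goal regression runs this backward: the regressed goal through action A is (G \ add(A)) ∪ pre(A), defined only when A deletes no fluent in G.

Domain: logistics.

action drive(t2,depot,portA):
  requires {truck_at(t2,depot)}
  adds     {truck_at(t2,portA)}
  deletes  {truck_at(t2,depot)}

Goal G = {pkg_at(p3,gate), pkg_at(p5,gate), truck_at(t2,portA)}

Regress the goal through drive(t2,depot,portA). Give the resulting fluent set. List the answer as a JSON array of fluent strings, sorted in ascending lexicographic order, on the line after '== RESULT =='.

Compute (G \ add) ∪ pre:
  G ∩ del = {}  (empty — regression defined)
  G \ add = {pkg_at(p3,gate), pkg_at(p5,gate), truck_at(t2,portA)} \ {truck_at(t2,portA)} = {pkg_at(p3,gate), pkg_at(p5,gate)}
  ∪ pre   = {pkg_at(p3,gate), pkg_at(p5,gate)} ∪ {truck_at(t2,depot)}
          = {pkg_at(p3,gate), pkg_at(p5,gate), truck_at(t2,depot)}

== RESULT ==
["pkg_at(p3,gate)", "pkg_at(p5,gate)", "truck_at(t2,depot)"]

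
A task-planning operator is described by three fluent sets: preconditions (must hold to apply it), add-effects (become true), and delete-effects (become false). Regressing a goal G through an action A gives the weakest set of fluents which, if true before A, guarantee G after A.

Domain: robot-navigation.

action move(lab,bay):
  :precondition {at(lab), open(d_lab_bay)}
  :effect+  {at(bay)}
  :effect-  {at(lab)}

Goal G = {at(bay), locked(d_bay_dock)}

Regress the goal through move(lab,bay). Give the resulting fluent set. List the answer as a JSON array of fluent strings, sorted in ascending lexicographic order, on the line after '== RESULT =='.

Regress:
  G ∩ del = {}  (empty — regression defined)
  G \ add = {at(bay), locked(d_bay_dock)} \ {at(bay)} = {locked(d_bay_dock)}
  ∪ pre   = {locked(d_bay_dock)} ∪ {at(lab), open(d_lab_bay)}
          = {at(lab), locked(d_bay_dock), open(d_lab_bay)}

== RESULT ==
["at(lab)", "locked(d_bay_dock)", "open(d_lab_bay)"]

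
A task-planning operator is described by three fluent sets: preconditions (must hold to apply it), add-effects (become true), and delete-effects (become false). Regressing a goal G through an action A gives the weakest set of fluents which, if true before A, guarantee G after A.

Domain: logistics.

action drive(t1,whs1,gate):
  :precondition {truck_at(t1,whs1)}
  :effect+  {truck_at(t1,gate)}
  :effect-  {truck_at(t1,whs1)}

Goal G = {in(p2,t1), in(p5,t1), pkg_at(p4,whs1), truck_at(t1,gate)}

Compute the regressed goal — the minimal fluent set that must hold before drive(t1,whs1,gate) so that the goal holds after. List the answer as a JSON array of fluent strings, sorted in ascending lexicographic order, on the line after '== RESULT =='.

Compute (G \ add) ∪ pre:
  G ∩ del = {}  (empty — regression defined)
  G \ add = {in(p2,t1), in(p5,t1), pkg_at(p4,whs1), truck_at(t1,gate)} \ {truck_at(t1,gate)} = {in(p2,t1), in(p5,t1), pkg_at(p4,whs1)}
  ∪ pre   = {in(p2,t1), in(p5,t1), pkg_at(p4,whs1)} ∪ {truck_at(t1,whs1)}
          = {in(p2,t1), in(p5,t1), pkg_at(p4,whs1), truck_at(t1,whs1)}

== RESULT ==
["in(p2,t1)", "in(p5,t1)", "pkg_at(p4,whs1)", "truck_at(t1,whs1)"]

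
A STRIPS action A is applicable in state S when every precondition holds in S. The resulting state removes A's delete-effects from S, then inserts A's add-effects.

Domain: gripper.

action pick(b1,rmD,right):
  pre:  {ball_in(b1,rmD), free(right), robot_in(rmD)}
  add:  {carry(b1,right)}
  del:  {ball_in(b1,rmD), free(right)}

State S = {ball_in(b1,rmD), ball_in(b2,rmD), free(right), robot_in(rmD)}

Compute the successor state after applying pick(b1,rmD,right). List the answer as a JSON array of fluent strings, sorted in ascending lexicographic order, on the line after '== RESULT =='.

Compute (S \ del) ∪ add:
  pre ⊆ S: {ball_in(b1,rmD), free(right), robot_in(rmD)} ⊆ S  — applicable
  S \ del = {ball_in(b2,rmD), robot_in(rmD)}
  ∪ add   = {ball_in(b2,rmD), carry(b1,right), robot_in(rmD)}

== RESULT ==
["ball_in(b2,rmD)", "carry(b1,right)", "robot_in(rmD)"]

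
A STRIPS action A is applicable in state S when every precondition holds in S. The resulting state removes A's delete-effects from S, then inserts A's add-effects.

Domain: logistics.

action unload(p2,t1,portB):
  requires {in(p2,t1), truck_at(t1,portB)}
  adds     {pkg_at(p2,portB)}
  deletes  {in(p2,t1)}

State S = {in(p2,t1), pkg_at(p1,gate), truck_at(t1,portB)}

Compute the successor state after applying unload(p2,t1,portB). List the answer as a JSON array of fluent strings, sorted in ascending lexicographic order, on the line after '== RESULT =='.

Progress:
  pre ⊆ S: {in(p2,t1), truck_at(t1,portB)} ⊆ S  — applicable
  S \ del = {pkg_at(p1,gate), truck_at(t1,portB)}
  ∪ add   = {pkg_at(p1,gate), pkg_at(p2,portB), truck_at(t1,portB)}

== RESULT ==
["pkg_at(p1,gate)", "pkg_at(p2,portB)", "truck_at(t1,portB)"]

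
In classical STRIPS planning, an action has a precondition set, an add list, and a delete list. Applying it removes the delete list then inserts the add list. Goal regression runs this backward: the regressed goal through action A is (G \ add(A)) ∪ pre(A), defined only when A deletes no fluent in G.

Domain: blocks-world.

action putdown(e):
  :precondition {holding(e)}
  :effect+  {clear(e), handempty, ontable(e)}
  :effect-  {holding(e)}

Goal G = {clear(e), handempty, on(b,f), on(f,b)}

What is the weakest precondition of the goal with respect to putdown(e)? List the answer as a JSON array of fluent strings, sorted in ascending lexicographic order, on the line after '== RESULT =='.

Regress:
  G ∩ del = {}  (empty — regression defined)
  G \ add = {clear(e), handempty, on(b,f), on(f,b)} \ {clear(e), handempty, ontable(e)} = {on(b,f), on(f,b)}
  ∪ pre   = {on(b,f), on(f,b)} ∪ {holding(e)}
          = {holding(e), on(b,f), on(f,b)}

== RESULT ==
["holding(e)", "on(b,f)", "on(f,b)"]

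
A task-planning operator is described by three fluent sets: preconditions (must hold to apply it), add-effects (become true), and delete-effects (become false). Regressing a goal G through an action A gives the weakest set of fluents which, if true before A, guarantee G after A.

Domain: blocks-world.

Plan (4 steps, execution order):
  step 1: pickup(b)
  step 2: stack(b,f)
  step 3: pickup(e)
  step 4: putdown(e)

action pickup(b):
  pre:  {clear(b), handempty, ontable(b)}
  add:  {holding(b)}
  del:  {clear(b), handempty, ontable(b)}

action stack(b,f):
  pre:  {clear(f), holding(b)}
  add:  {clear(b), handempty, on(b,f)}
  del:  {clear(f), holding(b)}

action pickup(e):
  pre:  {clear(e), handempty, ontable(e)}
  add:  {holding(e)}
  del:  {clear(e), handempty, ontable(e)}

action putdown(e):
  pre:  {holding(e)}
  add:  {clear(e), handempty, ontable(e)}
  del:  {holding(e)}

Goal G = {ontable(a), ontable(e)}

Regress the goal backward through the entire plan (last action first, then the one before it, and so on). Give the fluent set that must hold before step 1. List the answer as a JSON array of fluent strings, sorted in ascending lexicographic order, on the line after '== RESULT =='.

Regress step by step:
  through step 4 (putdown(e)): drop {ontable(e)}, keep {ontable(a)}, require {holding(e)}
    → {holding(e), ontable(a)}
  through step 3 (pickup(e)): drop {holding(e)}, keep {ontable(a)}, require {clear(e), handempty, ontable(e)}
    → {clear(e), handempty, ontable(a), ontable(e)}
  through step 2 (stack(b,f)): drop {handempty}, keep {clear(e), ontable(a), ontable(e)}, require {clear(f), holding(b)}
    → {clear(e), clear(f), holding(b), ontable(a), ontable(e)}
  through step 1 (pickup(b)): drop {holding(b)}, keep {clear(e), clear(f), ontable(a), ontable(e)}, require {clear(b), handempty, ontable(b)}
    → {clear(b), clear(e), clear(f), handempty, ontable(a), ontable(b), ontable(e)}

== RESULT ==
["clear(b)", "clear(e)", "clear(f)", "handempty", "ontable(a)", "ontable(b)", "ontable(e)"]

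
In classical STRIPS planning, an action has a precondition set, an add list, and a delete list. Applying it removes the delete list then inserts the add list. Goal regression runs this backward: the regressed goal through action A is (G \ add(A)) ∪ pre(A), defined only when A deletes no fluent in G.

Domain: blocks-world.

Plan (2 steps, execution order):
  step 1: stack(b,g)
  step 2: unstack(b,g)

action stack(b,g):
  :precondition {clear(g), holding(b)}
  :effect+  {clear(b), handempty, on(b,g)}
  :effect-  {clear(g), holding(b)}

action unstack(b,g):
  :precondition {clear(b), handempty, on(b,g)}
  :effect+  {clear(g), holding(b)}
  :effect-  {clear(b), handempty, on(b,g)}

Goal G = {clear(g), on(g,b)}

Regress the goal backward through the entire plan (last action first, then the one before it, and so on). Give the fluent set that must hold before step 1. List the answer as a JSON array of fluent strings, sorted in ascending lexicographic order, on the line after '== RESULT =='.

Work backward from the goal:
  through step 2 (unstack(b,g)): drop {clear(g)}, keep {on(g,b)}, require {clear(b), handempty, on(b,g)}
    → {clear(b), handempty, on(b,g), on(g,b)}
  through step 1 (stack(b,g)): drop {clear(b), handempty, on(b,g)}, keep {on(g,b)}, require {clear(g), holding(b)}
    → {clear(g), holding(b), on(g,b)}

== RESULT ==
["clear(g)", "holding(b)", "on(g,b)"]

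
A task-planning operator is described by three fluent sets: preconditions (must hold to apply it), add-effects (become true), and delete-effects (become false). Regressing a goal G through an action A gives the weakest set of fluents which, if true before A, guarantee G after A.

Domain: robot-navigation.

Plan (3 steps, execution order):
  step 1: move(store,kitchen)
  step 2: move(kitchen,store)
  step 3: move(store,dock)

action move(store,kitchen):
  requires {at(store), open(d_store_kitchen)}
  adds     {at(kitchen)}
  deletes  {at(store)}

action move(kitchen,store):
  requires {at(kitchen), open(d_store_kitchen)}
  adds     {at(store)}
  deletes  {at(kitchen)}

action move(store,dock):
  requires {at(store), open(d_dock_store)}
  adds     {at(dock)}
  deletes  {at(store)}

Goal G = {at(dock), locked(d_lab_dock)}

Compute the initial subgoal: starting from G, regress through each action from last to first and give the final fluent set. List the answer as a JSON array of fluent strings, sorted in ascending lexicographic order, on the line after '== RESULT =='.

Regress step by step:
  through step 3 (move(store,dock)): drop {at(dock)}, keep {locked(d_lab_dock)}, require {at(store), open(d_dock_store)}
    → {at(store), locked(d_lab_dock), open(d_dock_store)}
  through step 2 (move(kitchen,store)): drop {at(store)}, keep {locked(d_lab_dock), open(d_dock_store)}, require {at(kitchen), open(d_store_kitchen)}
    → {at(kitchen), locked(d_lab_dock), open(d_dock_store), open(d_store_kitchen)}
  through step 1 (move(store,kitchen)): drop {at(kitchen)}, keep {locked(d_lab_dock), open(d_dock_store), open(d_store_kitchen)}, require {at(store), open(d_store_kitchen)}
    → {at(store), locked(d_lab_dock), open(d_dock_store), open(d_store_kitchen)}

== RESULT ==
["at(store)", "locked(d_lab_dock)", "open(d_dock_store)", "open(d_store_kitchen)"]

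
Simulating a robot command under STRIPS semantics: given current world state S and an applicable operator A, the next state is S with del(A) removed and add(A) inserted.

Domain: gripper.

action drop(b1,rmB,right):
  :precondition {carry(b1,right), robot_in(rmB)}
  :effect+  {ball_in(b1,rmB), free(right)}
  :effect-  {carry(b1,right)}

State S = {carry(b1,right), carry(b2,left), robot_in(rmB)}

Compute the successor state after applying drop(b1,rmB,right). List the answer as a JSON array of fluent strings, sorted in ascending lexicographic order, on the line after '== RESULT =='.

Progress:
  pre ⊆ S: {carry(b1,right), robot_in(rmB)} ⊆ S  — applicable
  S \ del = {carry(b2,left), robot_in(rmB)}
  ∪ add   = {ball_in(b1,rmB), carry(b2,left), free(right), robot_in(rmB)}

== RESULT ==
["ball_in(b1,rmB)", "carry(b2,left)", "free(right)", "robot_in(rmB)"]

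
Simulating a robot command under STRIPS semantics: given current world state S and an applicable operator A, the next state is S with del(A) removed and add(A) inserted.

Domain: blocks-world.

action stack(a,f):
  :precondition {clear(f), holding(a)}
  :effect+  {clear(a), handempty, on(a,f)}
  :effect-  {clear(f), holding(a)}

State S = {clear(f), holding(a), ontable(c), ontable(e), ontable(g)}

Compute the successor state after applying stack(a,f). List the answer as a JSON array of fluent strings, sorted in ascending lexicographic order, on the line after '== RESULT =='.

Progress:
  pre ⊆ S: {clear(f), holding(a)} ⊆ S  — applicable
  S \ del = {ontable(c), ontable(e), ontable(g)}
  ∪ add   = {clear(a), handempty, on(a,f), ontable(c), ontable(e), ontable(g)}

== RESULT ==
["clear(a)", "handempty", "on(a,f)", "ontable(c)", "ontable(e)", "ontable(g)"]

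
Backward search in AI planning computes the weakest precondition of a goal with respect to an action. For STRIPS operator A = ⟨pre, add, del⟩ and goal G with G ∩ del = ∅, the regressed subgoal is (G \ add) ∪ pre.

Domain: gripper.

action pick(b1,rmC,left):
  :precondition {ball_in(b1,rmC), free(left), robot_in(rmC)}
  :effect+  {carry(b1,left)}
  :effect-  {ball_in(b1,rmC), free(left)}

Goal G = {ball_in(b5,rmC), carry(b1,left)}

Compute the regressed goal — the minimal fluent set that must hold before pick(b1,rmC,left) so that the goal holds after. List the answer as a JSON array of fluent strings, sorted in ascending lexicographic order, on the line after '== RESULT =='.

Compute (G \ add) ∪ pre:
  G ∩ del = {}  (empty — regression defined)
  G \ add = {ball_in(b5,rmC), carry(b1,left)} \ {carry(b1,left)} = {ball_in(b5,rmC)}
  ∪ pre   = {ball_in(b5,rmC)} ∪ {ball_in(b1,rmC), free(left), robot_in(rmC)}
          = {ball_in(b1,rmC), ball_in(b5,rmC), free(left), robot_in(rmC)}

== RESULT ==
["ball_in(b1,rmC)", "ball_in(b5,rmC)", "free(left)", "robot_in(rmC)"]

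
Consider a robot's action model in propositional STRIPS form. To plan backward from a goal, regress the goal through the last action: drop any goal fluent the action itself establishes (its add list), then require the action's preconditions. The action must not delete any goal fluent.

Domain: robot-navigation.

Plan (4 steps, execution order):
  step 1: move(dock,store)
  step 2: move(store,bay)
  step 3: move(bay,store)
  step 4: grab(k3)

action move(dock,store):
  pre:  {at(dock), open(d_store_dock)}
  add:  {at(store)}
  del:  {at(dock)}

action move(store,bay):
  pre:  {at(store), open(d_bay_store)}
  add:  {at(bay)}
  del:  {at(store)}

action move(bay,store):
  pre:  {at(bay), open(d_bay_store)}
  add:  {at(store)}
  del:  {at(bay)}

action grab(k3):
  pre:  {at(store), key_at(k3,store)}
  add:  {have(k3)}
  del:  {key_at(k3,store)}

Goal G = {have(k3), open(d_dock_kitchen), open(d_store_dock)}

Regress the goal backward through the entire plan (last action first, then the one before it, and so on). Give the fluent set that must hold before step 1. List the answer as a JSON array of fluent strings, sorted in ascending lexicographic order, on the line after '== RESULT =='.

Regress step by step:
  through step 4 (grab(k3)): drop {have(k3)}, keep {open(d_dock_kitchen), open(d_store_dock)}, require {at(store), key_at(k3,store)}
    → {at(store), key_at(k3,store), open(d_dock_kitchen), open(d_store_dock)}
  through step 3 (move(bay,store)): drop {at(store)}, keep {key_at(k3,store), open(d_dock_kitchen), open(d_store_dock)}, require {at(bay), open(d_bay_store)}
    → {at(bay), key_at(k3,store), open(d_bay_store), open(d_dock_kitchen), open(d_store_dock)}
  through step 2 (move(store,bay)): drop {at(bay)}, keep {key_at(k3,store), open(d_bay_store), open(d_dock_kitchen), open(d_store_dock)}, require {at(store), open(d_bay_store)}
    → {at(store), key_at(k3,store), open(d_bay_store), open(d_dock_kitchen), open(d_store_dock)}
  through step 1 (move(dock,store)): drop {at(store)}, keep {key_at(k3,store), open(d_bay_store), open(d_dock_kitchen), open(d_store_dock)}, require {at(dock), open(d_store_dock)}
    → {at(dock), key_at(k3,store), open(d_bay_store), open(d_dock_kitchen), open(d_store_dock)}

== RESULT ==
["at(dock)", "key_at(k3,store)", "open(d_bay_store)", "open(d_dock_kitchen)", "open(d_store_dock)"]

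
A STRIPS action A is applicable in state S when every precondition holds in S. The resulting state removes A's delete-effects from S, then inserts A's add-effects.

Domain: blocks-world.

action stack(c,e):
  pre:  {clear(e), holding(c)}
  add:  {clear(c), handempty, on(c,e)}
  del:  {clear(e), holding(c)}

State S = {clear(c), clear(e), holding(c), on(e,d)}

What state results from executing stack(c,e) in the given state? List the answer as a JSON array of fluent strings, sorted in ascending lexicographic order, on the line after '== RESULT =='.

Progress:
  pre ⊆ S: {clear(e), holding(c)} ⊆ S  — applicable
  S \ del = {clear(c), on(e,d)}
  ∪ add   = {clear(c), handempty, on(c,e), on(e,d)}

== RESULT ==
["clear(c)", "handempty", "on(c,e)", "on(e,d)"]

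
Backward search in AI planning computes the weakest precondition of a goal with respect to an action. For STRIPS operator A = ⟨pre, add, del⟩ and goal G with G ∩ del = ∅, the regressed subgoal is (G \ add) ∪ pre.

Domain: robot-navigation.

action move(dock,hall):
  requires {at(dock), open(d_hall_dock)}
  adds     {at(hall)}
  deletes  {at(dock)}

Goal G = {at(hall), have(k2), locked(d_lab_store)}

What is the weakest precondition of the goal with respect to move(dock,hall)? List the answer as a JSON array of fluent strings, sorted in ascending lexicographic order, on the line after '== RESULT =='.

Compute (G \ add) ∪ pre:
  G ∩ del = {}  (empty — regression defined)
  G \ add = {at(hall), have(k2), locked(d_lab_store)} \ {at(hall)} = {have(k2), locked(d_lab_store)}
  ∪ pre   = {have(k2), locked(d_lab_store)} ∪ {at(dock), open(d_hall_dock)}
          = {at(dock), have(k2), locked(d_lab_store), open(d_hall_dock)}

== RESULT ==
["at(dock)", "have(k2)", "locked(d_lab_store)", "open(d_hall_dock)"]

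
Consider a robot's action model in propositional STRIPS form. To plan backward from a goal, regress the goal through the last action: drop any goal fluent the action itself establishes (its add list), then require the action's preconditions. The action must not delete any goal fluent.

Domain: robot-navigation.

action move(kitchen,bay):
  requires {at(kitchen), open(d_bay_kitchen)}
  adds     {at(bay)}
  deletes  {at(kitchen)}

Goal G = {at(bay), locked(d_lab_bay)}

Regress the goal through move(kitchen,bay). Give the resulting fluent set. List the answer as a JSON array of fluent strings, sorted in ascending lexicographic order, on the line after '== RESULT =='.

Compute (G \ add) ∪ pre:
  G ∩ del = {}  (empty — regression defined)
  G \ add = {at(bay), locked(d_lab_bay)} \ {at(bay)} = {locked(d_lab_bay)}
  ∪ pre   = {locked(d_lab_bay)} ∪ {at(kitchen), open(d_bay_kitchen)}
          = {at(kitchen), locked(d_lab_bay), open(d_bay_kitchen)}

== RESULT ==
["at(kitchen)", "locked(d_lab_bay)", "open(d_bay_kitchen)"]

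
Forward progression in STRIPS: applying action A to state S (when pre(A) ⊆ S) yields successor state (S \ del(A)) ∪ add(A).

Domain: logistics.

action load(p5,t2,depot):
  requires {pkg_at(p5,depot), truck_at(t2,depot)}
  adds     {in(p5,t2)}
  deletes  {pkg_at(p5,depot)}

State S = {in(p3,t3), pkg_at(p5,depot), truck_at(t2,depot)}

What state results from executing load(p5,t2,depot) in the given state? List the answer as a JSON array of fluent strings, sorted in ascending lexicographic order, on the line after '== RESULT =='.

Progress:
  pre ⊆ S: {pkg_at(p5,depot), truck_at(t2,depot)} ⊆ S  — applicable
  S \ del = {in(p3,t3), truck_at(t2,depot)}
  ∪ add   = {in(p3,t3), in(p5,t2), truck_at(t2,depot)}

== RESULT ==
["in(p3,t3)", "in(p5,t2)", "truck_at(t2,depot)"]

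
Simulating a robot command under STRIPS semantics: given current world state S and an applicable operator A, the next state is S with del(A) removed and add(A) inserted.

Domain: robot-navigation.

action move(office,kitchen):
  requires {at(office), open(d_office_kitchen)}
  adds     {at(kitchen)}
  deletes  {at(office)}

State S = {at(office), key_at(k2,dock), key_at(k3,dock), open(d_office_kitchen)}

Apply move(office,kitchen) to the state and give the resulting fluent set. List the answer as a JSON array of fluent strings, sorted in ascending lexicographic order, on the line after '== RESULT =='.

Compute (S \ del) ∪ add:
  pre ⊆ S: {at(office), open(d_office_kitchen)} ⊆ S  — applicable
  S \ del = {key_at(k2,dock), key_at(k3,dock), open(d_office_kitchen)}
  ∪ add   = {at(kitchen), key_at(k2,dock), key_at(k3,dock), open(d_office_kitchen)}

== RESULT ==
["at(kitchen)", "key_at(k2,dock)", "key_at(k3,dock)", "open(d_office_kitchen)"]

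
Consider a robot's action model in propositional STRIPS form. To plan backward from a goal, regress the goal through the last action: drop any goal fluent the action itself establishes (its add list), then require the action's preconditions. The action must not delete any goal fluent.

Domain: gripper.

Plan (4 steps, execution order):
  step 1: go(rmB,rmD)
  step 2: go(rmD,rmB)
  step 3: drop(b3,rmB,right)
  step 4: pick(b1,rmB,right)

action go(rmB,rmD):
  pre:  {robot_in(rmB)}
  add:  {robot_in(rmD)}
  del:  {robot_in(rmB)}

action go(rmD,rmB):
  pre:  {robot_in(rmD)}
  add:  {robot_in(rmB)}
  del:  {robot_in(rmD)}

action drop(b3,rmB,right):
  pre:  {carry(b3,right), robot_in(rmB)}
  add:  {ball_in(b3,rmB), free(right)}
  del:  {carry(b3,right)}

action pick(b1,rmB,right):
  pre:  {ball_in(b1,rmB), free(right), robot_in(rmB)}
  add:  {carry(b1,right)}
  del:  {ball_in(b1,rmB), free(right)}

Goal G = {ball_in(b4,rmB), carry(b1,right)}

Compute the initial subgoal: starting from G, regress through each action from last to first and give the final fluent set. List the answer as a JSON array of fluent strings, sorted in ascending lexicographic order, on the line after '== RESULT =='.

Work backward from the goal:
  through step 4 (pick(b1,rmB,right)): drop {carry(b1,right)}, keep {ball_in(b4,rmB)}, require {ball_in(b1,rmB), free(right), robot_in(rmB)}
    → {ball_in(b1,rmB), ball_in(b4,rmB), free(right), robot_in(rmB)}
  through step 3 (drop(b3,rmB,right)): drop {free(right)}, keep {ball_in(b1,rmB), ball_in(b4,rmB), robot_in(rmB)}, require {carry(b3,right), robot_in(rmB)}
    → {ball_in(b1,rmB), ball_in(b4,rmB), carry(b3,right), robot_in(rmB)}
  through step 2 (go(rmD,rmB)): drop {robot_in(rmB)}, keep {ball_in(b1,rmB), ball_in(b4,rmB), carry(b3,right)}, require {robot_in(rmD)}
    → {ball_in(b1,rmB), ball_in(b4,rmB), carry(b3,right), robot_in(rmD)}
  through step 1 (go(rmB,rmD)): drop {robot_in(rmD)}, keep {ball_in(b1,rmB), ball_in(b4,rmB), carry(b3,right)}, require {robot_in(rmB)}
    → {ball_in(b1,rmB), ball_in(b4,rmB), carry(b3,right), robot_in(rmB)}

== RESULT ==
["ball_in(b1,rmB)", "ball_in(b4,rmB)", "carry(b3,right)", "robot_in(rmB)"]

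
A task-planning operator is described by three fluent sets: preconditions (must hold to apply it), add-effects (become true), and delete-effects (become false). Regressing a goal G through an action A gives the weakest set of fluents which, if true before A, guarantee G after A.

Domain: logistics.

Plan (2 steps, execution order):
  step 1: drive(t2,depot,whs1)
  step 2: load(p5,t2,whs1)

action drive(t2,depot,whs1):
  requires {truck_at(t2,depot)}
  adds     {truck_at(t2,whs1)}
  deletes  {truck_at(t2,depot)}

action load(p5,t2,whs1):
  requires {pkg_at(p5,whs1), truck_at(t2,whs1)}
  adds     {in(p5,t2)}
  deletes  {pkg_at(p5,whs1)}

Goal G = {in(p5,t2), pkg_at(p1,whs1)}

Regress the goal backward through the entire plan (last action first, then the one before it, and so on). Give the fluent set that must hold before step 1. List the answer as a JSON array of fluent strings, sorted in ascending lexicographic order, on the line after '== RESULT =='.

Work backward from the goal:
  through step 2 (load(p5,t2,whs1)): drop {in(p5,t2)}, keep {pkg_at(p1,whs1)}, require {pkg_at(p5,whs1), truck_at(t2,whs1)}
    → {pkg_at(p1,whs1), pkg_at(p5,whs1), truck_at(t2,whs1)}
  through step 1 (drive(t2,depot,whs1)): drop {truck_at(t2,whs1)}, keep {pkg_at(p1,whs1), pkg_at(p5,whs1)}, require {truck_at(t2,depot)}
    → {pkg_at(p1,whs1), pkg_at(p5,whs1), truck_at(t2,depot)}

== RESULT ==
["pkg_at(p1,whs1)", "pkg_at(p5,whs1)", "truck_at(t2,depot)"]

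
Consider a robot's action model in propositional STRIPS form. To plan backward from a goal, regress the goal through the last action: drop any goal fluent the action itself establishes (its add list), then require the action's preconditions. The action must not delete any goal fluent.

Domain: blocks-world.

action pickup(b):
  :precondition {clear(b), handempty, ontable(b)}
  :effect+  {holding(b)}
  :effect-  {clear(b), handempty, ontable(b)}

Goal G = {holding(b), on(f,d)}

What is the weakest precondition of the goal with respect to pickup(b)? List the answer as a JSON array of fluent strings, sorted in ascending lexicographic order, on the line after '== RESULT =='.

Regress:
  G ∩ del = {}  (empty — regression defined)
  G \ add = {holding(b), on(f,d)} \ {holding(b)} = {on(f,d)}
  ∪ pre   = {on(f,d)} ∪ {clear(b), handempty, ontable(b)}
          = {clear(b), handempty, on(f,d), ontable(b)}

== RESULT ==
["clear(b)", "handempty", "on(f,d)", "ontable(b)"]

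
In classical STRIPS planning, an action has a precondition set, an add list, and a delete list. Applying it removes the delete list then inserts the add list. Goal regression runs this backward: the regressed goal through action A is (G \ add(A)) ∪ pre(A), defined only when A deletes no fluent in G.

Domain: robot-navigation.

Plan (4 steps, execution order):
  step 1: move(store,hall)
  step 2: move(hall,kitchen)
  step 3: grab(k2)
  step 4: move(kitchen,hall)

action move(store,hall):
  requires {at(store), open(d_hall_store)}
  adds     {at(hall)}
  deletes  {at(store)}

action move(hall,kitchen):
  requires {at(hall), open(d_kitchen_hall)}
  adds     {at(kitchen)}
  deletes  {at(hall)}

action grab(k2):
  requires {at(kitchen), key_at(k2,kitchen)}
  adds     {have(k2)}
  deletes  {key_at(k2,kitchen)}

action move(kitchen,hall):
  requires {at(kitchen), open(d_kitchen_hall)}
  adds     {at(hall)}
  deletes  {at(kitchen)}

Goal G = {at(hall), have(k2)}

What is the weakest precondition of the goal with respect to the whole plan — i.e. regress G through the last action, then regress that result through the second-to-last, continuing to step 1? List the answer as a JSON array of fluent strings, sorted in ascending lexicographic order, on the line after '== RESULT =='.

Work backward from the goal:
  through step 4 (move(kitchen,hall)): drop {at(hall)}, keep {have(k2)}, require {at(kitchen), open(d_kitchen_hall)}
    → {at(kitchen), have(k2), open(d_kitchen_hall)}
  through step 3 (grab(k2)): drop {have(k2)}, keep {at(kitchen), open(d_kitchen_hall)}, require {at(kitchen), key_at(k2,kitchen)}
    → {at(kitchen), key_at(k2,kitchen), open(d_kitchen_hall)}
  through step 2 (move(hall,kitchen)): drop {at(kitchen)}, keep {key_at(k2,kitchen), open(d_kitchen_hall)}, require {at(hall), open(d_kitchen_hall)}
    → {at(hall), key_at(k2,kitchen), open(d_kitchen_hall)}
  through step 1 (move(store,hall)): drop {at(hall)}, keep {key_at(k2,kitchen), open(d_kitchen_hall)}, require {at(store), open(d_hall_store)}
    → {at(store), key_at(k2,kitchen), open(d_hall_store), open(d_kitchen_hall)}

== RESULT ==
["at(store)", "key_at(k2,kitchen)", "open(d_hall_store)", "open(d_kitchen_hall)"]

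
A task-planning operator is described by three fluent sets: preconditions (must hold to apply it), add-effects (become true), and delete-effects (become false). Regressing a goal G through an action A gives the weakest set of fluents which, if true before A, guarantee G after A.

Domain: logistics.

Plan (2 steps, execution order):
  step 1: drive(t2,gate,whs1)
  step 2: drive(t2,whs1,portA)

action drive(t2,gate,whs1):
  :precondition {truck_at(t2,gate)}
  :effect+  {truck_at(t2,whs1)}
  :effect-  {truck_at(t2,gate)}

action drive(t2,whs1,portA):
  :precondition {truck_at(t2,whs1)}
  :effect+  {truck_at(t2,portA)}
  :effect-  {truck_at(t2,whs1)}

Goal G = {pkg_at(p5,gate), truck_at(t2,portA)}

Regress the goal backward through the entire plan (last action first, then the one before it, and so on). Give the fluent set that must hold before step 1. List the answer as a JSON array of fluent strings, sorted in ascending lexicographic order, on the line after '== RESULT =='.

Regress step by step:
  through step 2 (drive(t2,whs1,portA)): drop {truck_at(t2,portA)}, keep {pkg_at(p5,gate)}, require {truck_at(t2,whs1)}
    → {pkg_at(p5,gate), truck_at(t2,whs1)}
  through step 1 (drive(t2,gate,whs1)): drop {truck_at(t2,whs1)}, keep {pkg_at(p5,gate)}, require {truck_at(t2,gate)}
    → {pkg_at(p5,gate), truck_at(t2,gate)}

== RESULT ==
["pkg_at(p5,gate)", "truck_at(t2,gate)"]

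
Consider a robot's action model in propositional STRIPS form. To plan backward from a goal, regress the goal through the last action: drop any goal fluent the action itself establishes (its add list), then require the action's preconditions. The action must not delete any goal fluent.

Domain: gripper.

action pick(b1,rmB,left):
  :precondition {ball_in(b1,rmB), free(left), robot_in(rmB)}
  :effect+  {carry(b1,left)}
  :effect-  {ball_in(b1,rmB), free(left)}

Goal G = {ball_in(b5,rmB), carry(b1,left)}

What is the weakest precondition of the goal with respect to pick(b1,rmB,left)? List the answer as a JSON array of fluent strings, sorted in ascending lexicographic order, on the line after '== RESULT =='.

Compute (G \ add) ∪ pre:
  G ∩ del = {}  (empty — regression defined)
  G \ add = {ball_in(b5,rmB), carry(b1,left)} \ {carry(b1,left)} = {ball_in(b5,rmB)}
  ∪ pre   = {ball_in(b5,rmB)} ∪ {ball_in(b1,rmB), free(left), robot_in(rmB)}
          = {ball_in(b1,rmB), ball_in(b5,rmB), free(left), robot_in(rmB)}

== RESULT ==
["ball_in(b1,rmB)", "ball_in(b5,rmB)", "free(left)", "robot_in(rmB)"]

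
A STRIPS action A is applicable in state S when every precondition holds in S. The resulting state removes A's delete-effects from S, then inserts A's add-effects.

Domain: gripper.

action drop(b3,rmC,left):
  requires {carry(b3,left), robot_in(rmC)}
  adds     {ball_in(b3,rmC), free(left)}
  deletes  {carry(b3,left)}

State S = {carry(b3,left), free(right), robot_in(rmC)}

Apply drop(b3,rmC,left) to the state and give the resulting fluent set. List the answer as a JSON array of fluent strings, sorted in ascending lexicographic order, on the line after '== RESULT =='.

Progress:
  pre ⊆ S: {carry(b3,left), robot_in(rmC)} ⊆ S  — applicable
  S \ del = {free(right), robot_in(rmC)}
  ∪ add   = {ball_in(b3,rmC), free(left), free(right), robot_in(rmC)}

== RESULT ==
["ball_in(b3,rmC)", "free(left)", "free(right)", "robot_in(rmC)"]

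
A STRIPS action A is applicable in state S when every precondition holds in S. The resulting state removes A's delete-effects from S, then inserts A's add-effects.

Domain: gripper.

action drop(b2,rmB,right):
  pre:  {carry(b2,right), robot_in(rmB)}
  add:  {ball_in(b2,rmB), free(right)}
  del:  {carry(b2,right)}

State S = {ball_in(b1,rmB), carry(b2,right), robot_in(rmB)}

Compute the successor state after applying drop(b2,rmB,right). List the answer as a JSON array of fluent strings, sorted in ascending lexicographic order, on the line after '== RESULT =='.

Progress:
  pre ⊆ S: {carry(b2,right), robot_in(rmB)} ⊆ S  — applicable
  S \ del = {ball_in(b1,rmB), robot_in(rmB)}
  ∪ add   = {ball_in(b1,rmB), ball_in(b2,rmB), free(right), robot_in(rmB)}

== RESULT ==
["ball_in(b1,rmB)", "ball_in(b2,rmB)", "free(right)", "robot_in(rmB)"]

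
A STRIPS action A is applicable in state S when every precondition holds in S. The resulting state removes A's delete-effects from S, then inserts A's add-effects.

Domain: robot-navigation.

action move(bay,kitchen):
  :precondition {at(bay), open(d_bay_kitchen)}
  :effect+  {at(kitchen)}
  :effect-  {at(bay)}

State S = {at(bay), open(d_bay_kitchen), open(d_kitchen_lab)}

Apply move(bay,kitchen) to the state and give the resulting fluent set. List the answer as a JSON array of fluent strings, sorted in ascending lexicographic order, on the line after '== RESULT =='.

Compute (S \ del) ∪ add:
  pre ⊆ S: {at(bay), open(d_bay_kitchen)} ⊆ S  — applicable
  S \ del = {open(d_bay_kitchen), open(d_kitchen_lab)}
  ∪ add   = {at(kitchen), open(d_bay_kitchen), open(d_kitchen_lab)}

== RESULT ==
["at(kitchen)", "open(d_bay_kitchen)", "open(d_kitchen_lab)"]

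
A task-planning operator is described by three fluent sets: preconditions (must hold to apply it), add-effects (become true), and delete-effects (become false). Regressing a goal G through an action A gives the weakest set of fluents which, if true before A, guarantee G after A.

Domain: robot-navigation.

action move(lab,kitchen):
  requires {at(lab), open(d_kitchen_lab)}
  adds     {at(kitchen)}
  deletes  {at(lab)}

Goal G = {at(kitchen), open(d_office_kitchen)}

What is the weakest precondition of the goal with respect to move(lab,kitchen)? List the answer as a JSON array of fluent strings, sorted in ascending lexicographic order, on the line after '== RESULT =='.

Compute (G \ add) ∪ pre:
  G ∩ del = {}  (empty — regression defined)
  G \ add = {at(kitchen), open(d_office_kitchen)} \ {at(kitchen)} = {open(d_office_kitchen)}
  ∪ pre   = {open(d_office_kitchen)} ∪ {at(lab), open(d_kitchen_lab)}
          = {at(lab), open(d_kitchen_lab), open(d_office_kitchen)}

== RESULT ==
["at(lab)", "open(d_kitchen_lab)", "open(d_office_kitchen)"]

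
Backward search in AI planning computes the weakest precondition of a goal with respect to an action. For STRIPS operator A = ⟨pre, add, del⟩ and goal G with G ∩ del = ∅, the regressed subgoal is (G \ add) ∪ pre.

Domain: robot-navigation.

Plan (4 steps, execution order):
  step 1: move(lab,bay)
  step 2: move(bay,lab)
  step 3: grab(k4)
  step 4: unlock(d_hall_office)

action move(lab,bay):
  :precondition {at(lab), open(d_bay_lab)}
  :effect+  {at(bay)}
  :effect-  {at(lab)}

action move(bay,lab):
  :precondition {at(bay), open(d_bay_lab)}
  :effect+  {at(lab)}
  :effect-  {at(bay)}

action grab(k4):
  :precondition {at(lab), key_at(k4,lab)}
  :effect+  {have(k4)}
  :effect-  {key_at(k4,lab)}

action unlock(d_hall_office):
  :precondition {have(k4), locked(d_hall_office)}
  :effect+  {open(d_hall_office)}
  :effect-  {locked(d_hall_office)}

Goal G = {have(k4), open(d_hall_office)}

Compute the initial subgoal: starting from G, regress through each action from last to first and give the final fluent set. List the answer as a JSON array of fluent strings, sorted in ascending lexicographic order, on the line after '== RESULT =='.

Regress step by step:
  through step 4 (unlock(d_hall_office)): drop {open(d_hall_office)}, keep {have(k4)}, require {have(k4), locked(d_hall_office)}
    → {have(k4), locked(d_hall_office)}
  through step 3 (grab(k4)): drop {have(k4)}, keep {locked(d_hall_office)}, require {at(lab), key_at(k4,lab)}
    → {at(lab), key_at(k4,lab), locked(d_hall_office)}
  through step 2 (move(bay,lab)): drop {at(lab)}, keep {key_at(k4,lab), locked(d_hall_office)}, require {at(bay), open(d_bay_lab)}
    → {at(bay), key_at(k4,lab), locked(d_hall_office), open(d_bay_lab)}
  through step 1 (move(lab,bay)): drop {at(bay)}, keep {key_at(k4,lab), locked(d_hall_office), open(d_bay_lab)}, require {at(lab), open(d_bay_lab)}
    → {at(lab), key_at(k4,lab), locked(d_hall_office), open(d_bay_lab)}

== RESULT ==
["at(lab)", "key_at(k4,lab)", "locked(d_hall_office)", "open(d_bay_lab)"]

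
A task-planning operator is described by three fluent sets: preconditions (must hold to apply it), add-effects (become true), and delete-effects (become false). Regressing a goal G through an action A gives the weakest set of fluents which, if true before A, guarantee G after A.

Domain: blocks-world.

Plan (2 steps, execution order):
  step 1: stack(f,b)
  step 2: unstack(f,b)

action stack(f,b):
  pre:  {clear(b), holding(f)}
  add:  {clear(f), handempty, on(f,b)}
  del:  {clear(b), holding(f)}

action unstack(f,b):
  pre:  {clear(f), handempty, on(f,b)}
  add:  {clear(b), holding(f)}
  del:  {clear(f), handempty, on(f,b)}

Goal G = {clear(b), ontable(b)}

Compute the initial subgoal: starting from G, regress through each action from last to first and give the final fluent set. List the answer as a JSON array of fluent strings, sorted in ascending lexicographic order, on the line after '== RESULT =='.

Regress step by step:
  through step 2 (unstack(f,b)): drop {clear(b)}, keep {ontable(b)}, require {clear(f), handempty, on(f,b)}
    → {clear(f), handempty, on(f,b), ontable(b)}
  through step 1 (stack(f,b)): drop {clear(f), handempty, on(f,b)}, keep {ontable(b)}, require {clear(b), holding(f)}
    → {clear(b), holding(f), ontable(b)}

== RESULT ==
["clear(b)", "holding(f)", "ontable(b)"]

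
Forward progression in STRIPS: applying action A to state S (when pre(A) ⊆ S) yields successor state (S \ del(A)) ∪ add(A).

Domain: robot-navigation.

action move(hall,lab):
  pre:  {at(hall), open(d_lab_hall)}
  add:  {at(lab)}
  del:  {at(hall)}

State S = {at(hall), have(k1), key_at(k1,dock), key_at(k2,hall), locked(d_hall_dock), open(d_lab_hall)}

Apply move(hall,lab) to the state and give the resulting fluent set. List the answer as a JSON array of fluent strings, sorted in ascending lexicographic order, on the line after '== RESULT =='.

Progress:
  pre ⊆ S: {at(hall), open(d_lab_hall)} ⊆ S  — applicable
  S \ del = {have(k1), key_at(k1,dock), key_at(k2,hall), locked(d_hall_dock), open(d_lab_hall)}
  ∪ add   = {at(lab), have(k1), key_at(k1,dock), key_at(k2,hall), locked(d_hall_dock), open(d_lab_hall)}

== RESULT ==
["at(lab)", "have(k1)", "key_at(k1,dock)", "key_at(k2,hall)", "locked(d_hall_dock)", "open(d_lab_hall)"]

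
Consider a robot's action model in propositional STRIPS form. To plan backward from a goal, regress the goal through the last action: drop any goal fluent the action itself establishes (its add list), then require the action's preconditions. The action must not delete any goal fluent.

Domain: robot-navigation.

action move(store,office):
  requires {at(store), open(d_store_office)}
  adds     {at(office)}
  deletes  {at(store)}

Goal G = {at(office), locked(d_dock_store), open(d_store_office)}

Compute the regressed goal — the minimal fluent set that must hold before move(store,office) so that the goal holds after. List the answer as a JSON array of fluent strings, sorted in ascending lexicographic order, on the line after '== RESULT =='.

Regress:
  G ∩ del = {}  (empty — regression defined)
  G \ add = {at(office), locked(d_dock_store), open(d_store_office)} \ {at(office)} = {locked(d_dock_store), open(d_store_office)}
  ∪ pre   = {locked(d_dock_store), open(d_store_office)} ∪ {at(store), open(d_store_office)}
          = {at(store), locked(d_dock_store), open(d_store_office)}

== RESULT ==
["at(store)", "locked(d_dock_store)", "open(d_store_office)"]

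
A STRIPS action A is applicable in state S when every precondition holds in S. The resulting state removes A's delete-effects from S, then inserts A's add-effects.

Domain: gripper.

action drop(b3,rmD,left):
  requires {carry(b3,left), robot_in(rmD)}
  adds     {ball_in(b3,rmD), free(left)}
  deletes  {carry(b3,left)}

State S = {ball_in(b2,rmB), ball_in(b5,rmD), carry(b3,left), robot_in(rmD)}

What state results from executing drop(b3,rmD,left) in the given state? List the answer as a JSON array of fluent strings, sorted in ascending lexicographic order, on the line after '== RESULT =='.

Compute (S \ del) ∪ add:
  pre ⊆ S: {carry(b3,left), robot_in(rmD)} ⊆ S  — applicable
  S \ del = {ball_in(b2,rmB), ball_in(b5,rmD), robot_in(rmD)}
  ∪ add   = {ball_in(b2,rmB), ball_in(b3,rmD), ball_in(b5,rmD), free(left), robot_in(rmD)}

== RESULT ==
["ball_in(b2,rmB)", "ball_in(b3,rmD)", "ball_in(b5,rmD)", "free(left)", "robot_in(rmD)"]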